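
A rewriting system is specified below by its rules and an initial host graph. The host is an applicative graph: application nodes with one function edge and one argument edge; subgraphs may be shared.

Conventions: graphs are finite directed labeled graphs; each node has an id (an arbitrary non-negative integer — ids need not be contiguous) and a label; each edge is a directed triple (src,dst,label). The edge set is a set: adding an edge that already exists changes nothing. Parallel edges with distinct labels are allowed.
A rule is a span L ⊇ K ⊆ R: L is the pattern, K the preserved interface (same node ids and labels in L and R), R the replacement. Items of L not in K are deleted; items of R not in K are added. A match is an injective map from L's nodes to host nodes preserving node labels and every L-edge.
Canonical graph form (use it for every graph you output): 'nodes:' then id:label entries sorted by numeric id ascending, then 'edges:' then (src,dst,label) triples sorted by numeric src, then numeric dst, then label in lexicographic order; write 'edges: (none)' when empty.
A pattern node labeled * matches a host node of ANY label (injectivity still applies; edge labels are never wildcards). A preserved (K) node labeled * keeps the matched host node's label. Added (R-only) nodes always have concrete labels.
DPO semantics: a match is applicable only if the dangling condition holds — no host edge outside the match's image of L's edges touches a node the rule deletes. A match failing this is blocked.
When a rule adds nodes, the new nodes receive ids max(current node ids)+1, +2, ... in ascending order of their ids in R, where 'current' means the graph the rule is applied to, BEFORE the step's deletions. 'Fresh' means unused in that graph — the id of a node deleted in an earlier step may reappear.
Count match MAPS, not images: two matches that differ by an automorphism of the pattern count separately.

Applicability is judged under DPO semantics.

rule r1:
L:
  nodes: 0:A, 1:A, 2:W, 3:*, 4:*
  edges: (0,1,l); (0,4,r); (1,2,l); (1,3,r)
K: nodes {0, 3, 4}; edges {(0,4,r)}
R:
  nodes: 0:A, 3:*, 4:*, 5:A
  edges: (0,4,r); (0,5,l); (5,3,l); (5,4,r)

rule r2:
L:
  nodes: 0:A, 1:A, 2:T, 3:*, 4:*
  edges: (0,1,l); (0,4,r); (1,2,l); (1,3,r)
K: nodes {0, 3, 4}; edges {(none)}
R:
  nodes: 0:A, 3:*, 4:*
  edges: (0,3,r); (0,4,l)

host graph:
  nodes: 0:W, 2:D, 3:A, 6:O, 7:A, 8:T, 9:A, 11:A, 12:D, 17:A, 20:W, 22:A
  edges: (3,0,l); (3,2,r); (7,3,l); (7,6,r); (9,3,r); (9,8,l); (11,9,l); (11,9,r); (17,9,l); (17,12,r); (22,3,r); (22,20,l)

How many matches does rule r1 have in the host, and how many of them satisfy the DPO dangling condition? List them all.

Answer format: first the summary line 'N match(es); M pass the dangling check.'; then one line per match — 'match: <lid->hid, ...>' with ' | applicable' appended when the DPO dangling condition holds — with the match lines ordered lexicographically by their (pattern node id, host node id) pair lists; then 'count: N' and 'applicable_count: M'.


1 match(es); 0 pass the dangling check.
match: 0->7, 1->3, 2->0, 3->2, 4->6
count: 1
applicable_count: 0


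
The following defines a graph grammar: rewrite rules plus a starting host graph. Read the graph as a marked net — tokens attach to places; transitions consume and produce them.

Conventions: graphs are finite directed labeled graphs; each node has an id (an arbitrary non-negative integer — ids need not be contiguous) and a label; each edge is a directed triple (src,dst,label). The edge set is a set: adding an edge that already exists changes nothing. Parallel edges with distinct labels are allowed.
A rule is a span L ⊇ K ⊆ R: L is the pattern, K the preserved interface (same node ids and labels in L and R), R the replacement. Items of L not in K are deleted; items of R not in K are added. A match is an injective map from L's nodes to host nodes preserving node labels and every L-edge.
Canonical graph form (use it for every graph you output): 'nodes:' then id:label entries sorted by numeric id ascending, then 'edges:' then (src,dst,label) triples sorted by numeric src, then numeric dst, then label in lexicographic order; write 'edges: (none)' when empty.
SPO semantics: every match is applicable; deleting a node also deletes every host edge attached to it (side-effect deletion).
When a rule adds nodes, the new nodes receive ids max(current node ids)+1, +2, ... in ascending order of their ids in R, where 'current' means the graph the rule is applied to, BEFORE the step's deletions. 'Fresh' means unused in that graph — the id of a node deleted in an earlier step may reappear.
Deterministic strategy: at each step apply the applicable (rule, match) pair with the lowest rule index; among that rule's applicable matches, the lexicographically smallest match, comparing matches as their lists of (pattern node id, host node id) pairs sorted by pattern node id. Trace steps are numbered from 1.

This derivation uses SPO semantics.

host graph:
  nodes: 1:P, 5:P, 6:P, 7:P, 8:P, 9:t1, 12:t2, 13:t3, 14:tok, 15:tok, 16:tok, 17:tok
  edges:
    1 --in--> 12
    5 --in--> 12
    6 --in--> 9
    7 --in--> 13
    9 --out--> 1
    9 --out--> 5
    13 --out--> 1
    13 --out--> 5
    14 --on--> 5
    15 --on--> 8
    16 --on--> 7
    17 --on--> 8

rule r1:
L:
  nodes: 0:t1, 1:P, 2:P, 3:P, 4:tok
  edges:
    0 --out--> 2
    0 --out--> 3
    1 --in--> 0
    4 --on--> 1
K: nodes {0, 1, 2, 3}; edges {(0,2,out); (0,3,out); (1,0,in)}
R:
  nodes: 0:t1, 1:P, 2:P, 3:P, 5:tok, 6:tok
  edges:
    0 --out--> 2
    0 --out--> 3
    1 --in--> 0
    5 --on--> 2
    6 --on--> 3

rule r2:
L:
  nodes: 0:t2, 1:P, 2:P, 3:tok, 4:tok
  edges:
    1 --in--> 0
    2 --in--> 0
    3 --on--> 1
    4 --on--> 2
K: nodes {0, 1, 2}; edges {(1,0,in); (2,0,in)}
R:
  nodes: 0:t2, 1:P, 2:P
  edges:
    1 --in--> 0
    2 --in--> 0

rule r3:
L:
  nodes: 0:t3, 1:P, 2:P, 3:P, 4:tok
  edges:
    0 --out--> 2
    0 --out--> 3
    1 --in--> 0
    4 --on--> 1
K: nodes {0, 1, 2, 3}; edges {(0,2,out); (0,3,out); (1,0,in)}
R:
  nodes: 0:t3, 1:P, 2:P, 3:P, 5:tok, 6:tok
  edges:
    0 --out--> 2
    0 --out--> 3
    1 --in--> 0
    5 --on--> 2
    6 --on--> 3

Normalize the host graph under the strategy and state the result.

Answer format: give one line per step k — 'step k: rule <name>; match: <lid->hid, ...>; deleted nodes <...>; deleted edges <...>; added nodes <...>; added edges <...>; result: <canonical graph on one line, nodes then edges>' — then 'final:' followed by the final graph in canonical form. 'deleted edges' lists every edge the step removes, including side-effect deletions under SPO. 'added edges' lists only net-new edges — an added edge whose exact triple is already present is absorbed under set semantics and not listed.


step 1: rule r3; match: 0->13, 1->7, 2->1, 3->5, 4->16; deleted nodes 16; deleted edges (16,7,on); added nodes 18, 19; added edges (18,1,on); (19,5,on); result: nodes: 1:P, 5:P, 6:P, 7:P, 8:P, 9:t1, 12:t2, 13:t3, 14:tok, 15:tok, 17:tok, 18:tok, 19:tok edges: (1,12,in); (5,12,in); (6,9,in); (7,13,in); (9,1,out); (9,5,out); (13,1,out); (13,5,out); (14,5,on); (15,8,on); (17,8,on); (18,1,on); (19,5,on)
step 2: rule r2; match: 0->12, 1->1, 2->5, 3->18, 4->14; deleted nodes 14, 18; deleted edges (14,5,on); (18,1,on); added nodes (none); added edges (none); result: nodes: 1:P, 5:P, 6:P, 7:P, 8:P, 9:t1, 12:t2, 13:t3, 15:tok, 17:tok, 19:tok edges: (1,12,in); (5,12,in); (6,9,in); (7,13,in); (9,1,out); (9,5,out); (13,1,out); (13,5,out); (15,8,on); (17,8,on); (19,5,on)
final:
nodes: 1:P, 5:P, 6:P, 7:P, 8:P, 9:t1, 12:t2, 13:t3, 15:tok, 17:tok, 19:tok
edges: (1,12,in); (5,12,in); (6,9,in); (7,13,in); (9,1,out); (9,5,out); (13,1,out); (13,5,out); (15,8,on); (17,8,on); (19,5,on)


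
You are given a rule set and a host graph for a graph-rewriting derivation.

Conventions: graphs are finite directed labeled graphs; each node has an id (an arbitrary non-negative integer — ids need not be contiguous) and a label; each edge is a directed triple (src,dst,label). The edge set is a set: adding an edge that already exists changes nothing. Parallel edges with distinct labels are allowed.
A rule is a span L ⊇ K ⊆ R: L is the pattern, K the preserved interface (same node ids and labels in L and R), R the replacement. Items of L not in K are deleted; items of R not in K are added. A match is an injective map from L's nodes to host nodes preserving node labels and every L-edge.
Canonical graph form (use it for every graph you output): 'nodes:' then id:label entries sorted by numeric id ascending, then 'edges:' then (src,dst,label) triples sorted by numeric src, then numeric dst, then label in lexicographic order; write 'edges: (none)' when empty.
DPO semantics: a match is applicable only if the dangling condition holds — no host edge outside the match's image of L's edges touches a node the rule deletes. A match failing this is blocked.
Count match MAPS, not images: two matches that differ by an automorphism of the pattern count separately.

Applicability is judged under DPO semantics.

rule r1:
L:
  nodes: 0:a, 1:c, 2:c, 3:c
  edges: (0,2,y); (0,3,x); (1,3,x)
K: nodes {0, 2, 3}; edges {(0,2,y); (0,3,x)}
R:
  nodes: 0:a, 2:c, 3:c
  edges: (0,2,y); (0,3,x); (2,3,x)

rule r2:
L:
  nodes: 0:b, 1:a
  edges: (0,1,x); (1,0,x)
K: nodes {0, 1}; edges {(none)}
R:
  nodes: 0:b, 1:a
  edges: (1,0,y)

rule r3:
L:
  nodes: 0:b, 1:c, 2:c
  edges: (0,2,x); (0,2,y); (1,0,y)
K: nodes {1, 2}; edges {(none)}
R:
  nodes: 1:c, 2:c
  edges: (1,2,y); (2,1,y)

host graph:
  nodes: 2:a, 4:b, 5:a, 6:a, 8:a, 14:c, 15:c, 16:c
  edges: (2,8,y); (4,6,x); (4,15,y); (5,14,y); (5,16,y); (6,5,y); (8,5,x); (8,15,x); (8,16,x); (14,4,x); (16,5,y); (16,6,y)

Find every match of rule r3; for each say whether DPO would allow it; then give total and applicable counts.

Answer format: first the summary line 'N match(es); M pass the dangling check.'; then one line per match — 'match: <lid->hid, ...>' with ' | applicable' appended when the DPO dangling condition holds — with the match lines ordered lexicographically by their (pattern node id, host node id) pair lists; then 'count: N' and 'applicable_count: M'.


0 match(es); 0 pass the dangling check.
count: 0
applicable_count: 0


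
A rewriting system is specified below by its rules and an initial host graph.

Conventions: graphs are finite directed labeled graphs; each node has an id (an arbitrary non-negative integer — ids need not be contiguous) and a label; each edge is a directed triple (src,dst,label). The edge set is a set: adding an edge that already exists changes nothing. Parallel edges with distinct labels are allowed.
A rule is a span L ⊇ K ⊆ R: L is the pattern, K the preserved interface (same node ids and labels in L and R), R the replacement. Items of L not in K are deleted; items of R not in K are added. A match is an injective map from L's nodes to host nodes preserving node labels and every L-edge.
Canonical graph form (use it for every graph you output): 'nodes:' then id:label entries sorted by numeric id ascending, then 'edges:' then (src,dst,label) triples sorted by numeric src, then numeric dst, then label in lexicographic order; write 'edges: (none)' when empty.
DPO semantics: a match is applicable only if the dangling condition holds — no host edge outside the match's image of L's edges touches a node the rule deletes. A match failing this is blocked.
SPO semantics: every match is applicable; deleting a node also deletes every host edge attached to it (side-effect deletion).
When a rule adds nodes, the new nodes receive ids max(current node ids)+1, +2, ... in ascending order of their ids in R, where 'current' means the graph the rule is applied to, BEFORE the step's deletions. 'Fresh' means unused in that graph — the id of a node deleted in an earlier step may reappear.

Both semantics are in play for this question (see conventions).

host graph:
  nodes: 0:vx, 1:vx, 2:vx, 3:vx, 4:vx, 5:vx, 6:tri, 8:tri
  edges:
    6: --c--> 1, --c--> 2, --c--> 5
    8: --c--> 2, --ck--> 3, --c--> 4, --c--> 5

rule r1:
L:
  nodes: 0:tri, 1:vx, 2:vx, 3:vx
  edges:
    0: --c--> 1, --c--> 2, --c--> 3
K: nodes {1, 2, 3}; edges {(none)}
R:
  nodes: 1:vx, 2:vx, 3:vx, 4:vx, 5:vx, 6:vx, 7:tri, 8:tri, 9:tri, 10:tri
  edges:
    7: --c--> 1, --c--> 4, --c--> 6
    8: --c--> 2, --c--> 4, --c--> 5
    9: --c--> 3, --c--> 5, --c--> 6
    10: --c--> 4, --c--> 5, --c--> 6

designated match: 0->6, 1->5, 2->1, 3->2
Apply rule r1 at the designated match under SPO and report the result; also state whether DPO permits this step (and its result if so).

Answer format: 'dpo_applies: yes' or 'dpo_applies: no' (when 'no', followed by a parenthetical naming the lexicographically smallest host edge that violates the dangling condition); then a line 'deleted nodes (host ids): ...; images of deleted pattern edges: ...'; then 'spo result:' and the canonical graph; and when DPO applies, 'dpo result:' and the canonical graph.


dpo_applies: yes
deleted nodes (host ids): 6; images of deleted pattern edges: (6,1,c); (6,2,c); (6,5,c)
spo result:
nodes: 0:vx, 1:vx, 2:vx, 3:vx, 4:vx, 5:vx, 8:tri, 9:vx, 10:vx, 11:vx, 12:tri, 13:tri, 14:tri, 15:tri
edges: (8,2,c); (8,3,ck); (8,4,c); (8,5,c); (12,5,c); (12,9,c); (12,11,c); (13,1,c); (13,9,c); (13,10,c); (14,2,c); (14,10,c); (14,11,c); (15,9,c); (15,10,c); (15,11,c)
dpo result:
nodes: 0:vx, 1:vx, 2:vx, 3:vx, 4:vx, 5:vx, 8:tri, 9:vx, 10:vx, 11:vx, 12:tri, 13:tri, 14:tri, 15:tri
edges: (8,2,c); (8,3,ck); (8,4,c); (8,5,c); (12,5,c); (12,9,c); (12,11,c); (13,1,c); (13,9,c); (13,10,c); (14,2,c); (14,10,c); (14,11,c); (15,9,c); (15,10,c); (15,11,c)


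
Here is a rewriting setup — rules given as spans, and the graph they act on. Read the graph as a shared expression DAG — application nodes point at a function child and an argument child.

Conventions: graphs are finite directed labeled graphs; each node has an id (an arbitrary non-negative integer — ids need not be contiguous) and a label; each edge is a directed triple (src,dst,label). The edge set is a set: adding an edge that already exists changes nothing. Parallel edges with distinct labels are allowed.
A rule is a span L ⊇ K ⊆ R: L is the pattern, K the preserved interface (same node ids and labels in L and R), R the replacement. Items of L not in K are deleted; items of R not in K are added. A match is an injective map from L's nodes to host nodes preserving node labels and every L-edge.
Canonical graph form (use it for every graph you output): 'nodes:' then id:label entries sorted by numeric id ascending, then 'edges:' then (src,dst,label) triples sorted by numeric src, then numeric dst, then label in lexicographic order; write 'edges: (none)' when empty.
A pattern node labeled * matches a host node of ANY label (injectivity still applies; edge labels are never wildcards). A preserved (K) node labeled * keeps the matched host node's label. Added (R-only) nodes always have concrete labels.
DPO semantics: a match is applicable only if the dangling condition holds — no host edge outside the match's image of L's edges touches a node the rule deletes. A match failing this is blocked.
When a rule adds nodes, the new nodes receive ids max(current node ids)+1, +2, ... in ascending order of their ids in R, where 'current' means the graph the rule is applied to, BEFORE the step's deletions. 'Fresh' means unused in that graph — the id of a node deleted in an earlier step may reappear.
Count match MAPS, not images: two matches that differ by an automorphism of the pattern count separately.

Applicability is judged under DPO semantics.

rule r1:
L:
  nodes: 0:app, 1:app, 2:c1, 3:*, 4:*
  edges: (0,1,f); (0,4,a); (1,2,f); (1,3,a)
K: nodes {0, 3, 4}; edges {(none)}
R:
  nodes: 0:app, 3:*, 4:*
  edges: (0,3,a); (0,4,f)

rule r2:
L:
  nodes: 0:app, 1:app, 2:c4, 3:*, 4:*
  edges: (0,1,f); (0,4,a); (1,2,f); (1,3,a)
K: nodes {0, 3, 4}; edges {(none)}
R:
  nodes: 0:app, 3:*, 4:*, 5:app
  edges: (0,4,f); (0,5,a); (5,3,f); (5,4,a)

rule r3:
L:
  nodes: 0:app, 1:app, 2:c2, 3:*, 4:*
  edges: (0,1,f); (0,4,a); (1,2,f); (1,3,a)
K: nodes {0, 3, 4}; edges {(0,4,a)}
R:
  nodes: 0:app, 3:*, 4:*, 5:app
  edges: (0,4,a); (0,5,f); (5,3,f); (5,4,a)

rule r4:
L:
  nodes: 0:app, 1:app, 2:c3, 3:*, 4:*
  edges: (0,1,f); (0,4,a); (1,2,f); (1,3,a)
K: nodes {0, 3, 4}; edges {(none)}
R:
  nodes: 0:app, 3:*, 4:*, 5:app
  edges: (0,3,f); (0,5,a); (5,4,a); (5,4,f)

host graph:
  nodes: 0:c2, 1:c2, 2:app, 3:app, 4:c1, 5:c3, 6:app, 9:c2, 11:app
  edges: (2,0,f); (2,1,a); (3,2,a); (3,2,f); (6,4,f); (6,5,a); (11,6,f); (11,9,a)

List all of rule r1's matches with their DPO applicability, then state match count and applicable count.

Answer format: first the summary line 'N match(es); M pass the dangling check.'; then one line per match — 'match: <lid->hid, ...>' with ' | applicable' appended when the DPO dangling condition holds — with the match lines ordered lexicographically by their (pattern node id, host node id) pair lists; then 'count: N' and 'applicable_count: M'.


1 match(es); 1 pass the dangling check.
match: 0->11, 1->6, 2->4, 3->5, 4->9 | applicable
count: 1
applicable_count: 1


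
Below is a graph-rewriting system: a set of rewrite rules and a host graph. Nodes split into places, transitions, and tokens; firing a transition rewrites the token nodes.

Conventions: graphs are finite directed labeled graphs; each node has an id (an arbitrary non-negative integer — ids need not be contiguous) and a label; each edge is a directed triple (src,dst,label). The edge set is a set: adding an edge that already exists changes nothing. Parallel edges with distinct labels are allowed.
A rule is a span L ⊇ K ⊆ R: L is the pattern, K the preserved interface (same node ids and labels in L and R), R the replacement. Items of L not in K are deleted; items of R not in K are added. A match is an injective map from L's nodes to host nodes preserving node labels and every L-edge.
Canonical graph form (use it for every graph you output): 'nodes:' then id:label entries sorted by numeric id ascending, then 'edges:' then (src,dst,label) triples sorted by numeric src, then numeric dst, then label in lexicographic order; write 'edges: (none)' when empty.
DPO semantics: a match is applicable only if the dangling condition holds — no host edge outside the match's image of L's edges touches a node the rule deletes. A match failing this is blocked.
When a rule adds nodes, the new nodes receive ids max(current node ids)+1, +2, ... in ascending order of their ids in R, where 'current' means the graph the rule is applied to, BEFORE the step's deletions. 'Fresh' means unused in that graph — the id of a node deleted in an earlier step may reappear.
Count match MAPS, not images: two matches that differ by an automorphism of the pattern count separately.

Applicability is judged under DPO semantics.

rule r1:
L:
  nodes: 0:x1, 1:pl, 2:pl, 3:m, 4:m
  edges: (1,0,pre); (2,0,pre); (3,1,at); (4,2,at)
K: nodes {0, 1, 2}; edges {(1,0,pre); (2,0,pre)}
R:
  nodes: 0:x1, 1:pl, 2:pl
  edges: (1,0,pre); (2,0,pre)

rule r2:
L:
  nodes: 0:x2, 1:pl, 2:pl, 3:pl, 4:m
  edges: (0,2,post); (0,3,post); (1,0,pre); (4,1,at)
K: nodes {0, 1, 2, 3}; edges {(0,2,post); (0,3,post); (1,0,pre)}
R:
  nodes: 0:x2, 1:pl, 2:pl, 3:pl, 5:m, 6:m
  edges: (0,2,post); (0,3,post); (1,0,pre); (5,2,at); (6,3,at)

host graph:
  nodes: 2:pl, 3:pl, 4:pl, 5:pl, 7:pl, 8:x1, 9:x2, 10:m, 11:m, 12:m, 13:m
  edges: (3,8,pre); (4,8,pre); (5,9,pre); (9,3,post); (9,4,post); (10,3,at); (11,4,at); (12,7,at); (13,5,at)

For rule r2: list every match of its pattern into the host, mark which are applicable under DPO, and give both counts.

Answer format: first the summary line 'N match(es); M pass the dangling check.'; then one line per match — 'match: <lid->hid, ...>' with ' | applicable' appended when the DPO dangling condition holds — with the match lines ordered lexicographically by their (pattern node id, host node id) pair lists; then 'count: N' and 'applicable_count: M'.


2 match(es); 2 pass the dangling check.
match: 0->9, 1->5, 2->3, 3->4, 4->13 | applicable
match: 0->9, 1->5, 2->4, 3->3, 4->13 | applicable
count: 2
applicable_count: 2


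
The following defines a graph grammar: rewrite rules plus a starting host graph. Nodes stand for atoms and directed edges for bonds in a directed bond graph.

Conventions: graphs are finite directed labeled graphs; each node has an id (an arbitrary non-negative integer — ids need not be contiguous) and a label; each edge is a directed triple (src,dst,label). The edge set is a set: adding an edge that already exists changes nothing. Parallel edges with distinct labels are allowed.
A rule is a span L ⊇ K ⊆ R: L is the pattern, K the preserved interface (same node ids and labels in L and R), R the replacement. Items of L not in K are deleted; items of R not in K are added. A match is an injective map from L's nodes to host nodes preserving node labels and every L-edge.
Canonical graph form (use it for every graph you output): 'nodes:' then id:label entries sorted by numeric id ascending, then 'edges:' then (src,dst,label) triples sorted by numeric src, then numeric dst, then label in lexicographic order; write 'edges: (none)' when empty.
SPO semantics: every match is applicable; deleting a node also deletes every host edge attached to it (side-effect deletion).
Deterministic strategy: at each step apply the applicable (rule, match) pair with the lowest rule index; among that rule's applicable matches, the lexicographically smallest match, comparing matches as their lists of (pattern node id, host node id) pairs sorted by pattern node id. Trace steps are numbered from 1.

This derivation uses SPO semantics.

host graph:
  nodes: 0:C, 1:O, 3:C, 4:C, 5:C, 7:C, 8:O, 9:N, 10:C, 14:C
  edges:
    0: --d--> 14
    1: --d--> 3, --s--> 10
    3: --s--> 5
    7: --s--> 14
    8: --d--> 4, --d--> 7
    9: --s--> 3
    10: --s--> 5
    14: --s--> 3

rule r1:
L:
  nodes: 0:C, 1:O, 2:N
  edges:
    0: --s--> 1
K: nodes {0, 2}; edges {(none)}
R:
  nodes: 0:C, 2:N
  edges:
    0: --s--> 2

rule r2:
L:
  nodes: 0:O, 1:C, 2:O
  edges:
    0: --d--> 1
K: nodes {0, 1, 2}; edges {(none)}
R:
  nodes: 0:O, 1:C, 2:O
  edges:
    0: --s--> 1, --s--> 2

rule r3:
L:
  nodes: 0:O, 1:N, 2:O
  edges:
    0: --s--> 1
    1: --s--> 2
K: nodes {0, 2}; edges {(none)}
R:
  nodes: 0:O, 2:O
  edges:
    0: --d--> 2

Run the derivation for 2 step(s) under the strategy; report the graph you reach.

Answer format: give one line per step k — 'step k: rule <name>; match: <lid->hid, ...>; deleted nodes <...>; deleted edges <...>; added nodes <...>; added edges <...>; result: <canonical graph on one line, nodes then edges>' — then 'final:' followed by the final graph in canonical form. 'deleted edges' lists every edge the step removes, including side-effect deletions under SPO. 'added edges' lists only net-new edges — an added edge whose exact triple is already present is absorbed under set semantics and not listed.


step 1: rule r2; match: 0->1, 1->3, 2->8; deleted nodes (none); deleted edges (1,3,d); added nodes (none); added edges (1,3,s); (1,8,s); result: nodes: 0:C, 1:O, 3:C, 4:C, 5:C, 7:C, 8:O, 9:N, 10:C, 14:C edges: (0,14,d); (1,3,s); (1,8,s); (1,10,s); (3,5,s); (7,14,s); (8,4,d); (8,7,d); (9,3,s); (10,5,s); (14,3,s)
step 2: rule r2; match: 0->8, 1->4, 2->1; deleted nodes (none); deleted edges (8,4,d); added nodes (none); added edges (8,1,s); (8,4,s); result: nodes: 0:C, 1:O, 3:C, 4:C, 5:C, 7:C, 8:O, 9:N, 10:C, 14:C edges: (0,14,d); (1,3,s); (1,8,s); (1,10,s); (3,5,s); (7,14,s); (8,1,s); (8,4,s); (8,7,d); (9,3,s); (10,5,s); (14,3,s)
final:
nodes: 0:C, 1:O, 3:C, 4:C, 5:C, 7:C, 8:O, 9:N, 10:C, 14:C
edges: (0,14,d); (1,3,s); (1,8,s); (1,10,s); (3,5,s); (7,14,s); (8,1,s); (8,4,s); (8,7,d); (9,3,s); (10,5,s); (14,3,s)


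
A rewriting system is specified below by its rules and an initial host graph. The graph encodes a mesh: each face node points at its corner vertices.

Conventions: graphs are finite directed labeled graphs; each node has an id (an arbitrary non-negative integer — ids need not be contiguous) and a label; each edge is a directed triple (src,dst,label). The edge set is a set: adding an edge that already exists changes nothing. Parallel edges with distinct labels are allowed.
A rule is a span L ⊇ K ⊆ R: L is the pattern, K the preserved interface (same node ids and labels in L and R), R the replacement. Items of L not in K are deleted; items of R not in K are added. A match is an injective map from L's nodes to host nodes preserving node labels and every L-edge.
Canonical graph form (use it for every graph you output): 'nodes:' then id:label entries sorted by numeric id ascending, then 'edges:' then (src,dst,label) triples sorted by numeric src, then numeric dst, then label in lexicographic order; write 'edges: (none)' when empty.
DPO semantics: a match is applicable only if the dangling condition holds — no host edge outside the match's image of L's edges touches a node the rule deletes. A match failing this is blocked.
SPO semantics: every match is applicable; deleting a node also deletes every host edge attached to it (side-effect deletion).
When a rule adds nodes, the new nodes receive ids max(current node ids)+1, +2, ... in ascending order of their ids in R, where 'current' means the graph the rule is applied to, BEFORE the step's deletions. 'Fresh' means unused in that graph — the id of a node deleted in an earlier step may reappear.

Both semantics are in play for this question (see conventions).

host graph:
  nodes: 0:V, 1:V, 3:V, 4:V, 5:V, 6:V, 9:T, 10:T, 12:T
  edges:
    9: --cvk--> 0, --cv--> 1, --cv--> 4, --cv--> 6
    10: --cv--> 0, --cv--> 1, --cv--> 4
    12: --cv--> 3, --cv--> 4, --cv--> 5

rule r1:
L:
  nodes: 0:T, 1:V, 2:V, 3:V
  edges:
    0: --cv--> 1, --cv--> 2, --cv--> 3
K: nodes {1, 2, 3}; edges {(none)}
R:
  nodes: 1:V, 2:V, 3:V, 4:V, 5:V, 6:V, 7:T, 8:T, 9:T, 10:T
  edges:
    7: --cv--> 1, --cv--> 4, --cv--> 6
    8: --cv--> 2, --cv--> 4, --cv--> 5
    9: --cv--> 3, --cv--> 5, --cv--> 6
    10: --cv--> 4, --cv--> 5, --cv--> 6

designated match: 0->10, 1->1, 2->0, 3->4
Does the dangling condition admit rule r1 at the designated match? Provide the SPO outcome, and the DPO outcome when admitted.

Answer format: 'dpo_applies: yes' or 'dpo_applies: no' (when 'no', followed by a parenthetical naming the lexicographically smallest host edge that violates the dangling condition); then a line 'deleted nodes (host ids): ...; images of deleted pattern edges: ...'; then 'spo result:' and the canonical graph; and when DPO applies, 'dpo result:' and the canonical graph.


dpo_applies: yes
deleted nodes (host ids): 10; images of deleted pattern edges: (10,0,cv); (10,1,cv); (10,4,cv)
spo result:
nodes: 0:V, 1:V, 3:V, 4:V, 5:V, 6:V, 9:T, 12:T, 13:V, 14:V, 15:V, 16:T, 17:T, 18:T, 19:T
edges: (9,0,cvk); (9,1,cv); (9,4,cv); (9,6,cv); (12,3,cv); (12,4,cv); (12,5,cv); (16,1,cv); (16,13,cv); (16,15,cv); (17,0,cv); (17,13,cv); (17,14,cv); (18,4,cv); (18,14,cv); (18,15,cv); (19,13,cv); (19,14,cv); (19,15,cv)
dpo result:
nodes: 0:V, 1:V, 3:V, 4:V, 5:V, 6:V, 9:T, 12:T, 13:V, 14:V, 15:V, 16:T, 17:T, 18:T, 19:T
edges: (9,0,cvk); (9,1,cv); (9,4,cv); (9,6,cv); (12,3,cv); (12,4,cv); (12,5,cv); (16,1,cv); (16,13,cv); (16,15,cv); (17,0,cv); (17,13,cv); (17,14,cv); (18,4,cv); (18,14,cv); (18,15,cv); (19,13,cv); (19,14,cv); (19,15,cv)


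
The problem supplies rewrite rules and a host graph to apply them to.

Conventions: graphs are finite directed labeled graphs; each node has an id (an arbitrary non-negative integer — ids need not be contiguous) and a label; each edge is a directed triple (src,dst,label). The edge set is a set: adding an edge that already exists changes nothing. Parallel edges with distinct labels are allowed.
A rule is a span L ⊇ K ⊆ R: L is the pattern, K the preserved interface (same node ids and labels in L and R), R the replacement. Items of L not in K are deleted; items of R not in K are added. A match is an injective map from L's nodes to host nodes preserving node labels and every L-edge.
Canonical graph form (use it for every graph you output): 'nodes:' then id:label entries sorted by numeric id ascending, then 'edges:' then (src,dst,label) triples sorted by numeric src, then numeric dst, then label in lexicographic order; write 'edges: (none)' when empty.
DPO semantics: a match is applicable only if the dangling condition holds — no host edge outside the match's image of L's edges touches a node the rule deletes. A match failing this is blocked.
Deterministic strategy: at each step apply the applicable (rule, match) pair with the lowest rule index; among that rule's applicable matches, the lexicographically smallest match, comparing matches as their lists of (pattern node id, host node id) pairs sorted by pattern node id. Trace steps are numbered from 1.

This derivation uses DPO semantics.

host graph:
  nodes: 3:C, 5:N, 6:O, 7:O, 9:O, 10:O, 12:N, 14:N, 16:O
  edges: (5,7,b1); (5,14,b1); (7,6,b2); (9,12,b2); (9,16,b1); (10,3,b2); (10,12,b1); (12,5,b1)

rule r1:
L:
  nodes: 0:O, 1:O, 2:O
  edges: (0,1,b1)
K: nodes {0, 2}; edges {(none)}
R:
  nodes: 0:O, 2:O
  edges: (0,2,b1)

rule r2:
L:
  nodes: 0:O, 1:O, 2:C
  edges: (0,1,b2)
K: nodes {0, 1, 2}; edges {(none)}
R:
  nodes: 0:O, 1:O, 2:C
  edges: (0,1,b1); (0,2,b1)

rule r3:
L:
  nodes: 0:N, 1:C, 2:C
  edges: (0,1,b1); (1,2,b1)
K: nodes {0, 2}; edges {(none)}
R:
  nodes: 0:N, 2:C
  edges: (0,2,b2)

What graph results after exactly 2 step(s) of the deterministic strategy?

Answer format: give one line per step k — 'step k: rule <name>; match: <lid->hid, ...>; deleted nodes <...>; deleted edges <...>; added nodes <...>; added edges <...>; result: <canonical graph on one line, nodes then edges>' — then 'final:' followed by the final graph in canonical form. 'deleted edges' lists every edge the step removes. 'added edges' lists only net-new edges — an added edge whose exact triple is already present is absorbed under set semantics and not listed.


step 1: rule r1; match: 0->9, 1->16, 2->6; deleted nodes 16; deleted edges (9,16,b1); added nodes (none); added edges (9,6,b1); result: nodes: 3:C, 5:N, 6:O, 7:O, 9:O, 10:O, 12:N, 14:N edges: (5,7,b1); (5,14,b1); (7,6,b2); (9,6,b1); (9,12,b2); (10,3,b2); (10,12,b1); (12,5,b1)
step 2: rule r2; match: 0->7, 1->6, 2->3; deleted nodes (none); deleted edges (7,6,b2); added nodes (none); added edges (7,3,b1); (7,6,b1); result: nodes: 3:C, 5:N, 6:O, 7:O, 9:O, 10:O, 12:N, 14:N edges: (5,7,b1); (5,14,b1); (7,3,b1); (7,6,b1); (9,6,b1); (9,12,b2); (10,3,b2); (10,12,b1); (12,5,b1)
final:
nodes: 3:C, 5:N, 6:O, 7:O, 9:O, 10:O, 12:N, 14:N
edges: (5,7,b1); (5,14,b1); (7,3,b1); (7,6,b1); (9,6,b1); (9,12,b2); (10,3,b2); (10,12,b1); (12,5,b1)


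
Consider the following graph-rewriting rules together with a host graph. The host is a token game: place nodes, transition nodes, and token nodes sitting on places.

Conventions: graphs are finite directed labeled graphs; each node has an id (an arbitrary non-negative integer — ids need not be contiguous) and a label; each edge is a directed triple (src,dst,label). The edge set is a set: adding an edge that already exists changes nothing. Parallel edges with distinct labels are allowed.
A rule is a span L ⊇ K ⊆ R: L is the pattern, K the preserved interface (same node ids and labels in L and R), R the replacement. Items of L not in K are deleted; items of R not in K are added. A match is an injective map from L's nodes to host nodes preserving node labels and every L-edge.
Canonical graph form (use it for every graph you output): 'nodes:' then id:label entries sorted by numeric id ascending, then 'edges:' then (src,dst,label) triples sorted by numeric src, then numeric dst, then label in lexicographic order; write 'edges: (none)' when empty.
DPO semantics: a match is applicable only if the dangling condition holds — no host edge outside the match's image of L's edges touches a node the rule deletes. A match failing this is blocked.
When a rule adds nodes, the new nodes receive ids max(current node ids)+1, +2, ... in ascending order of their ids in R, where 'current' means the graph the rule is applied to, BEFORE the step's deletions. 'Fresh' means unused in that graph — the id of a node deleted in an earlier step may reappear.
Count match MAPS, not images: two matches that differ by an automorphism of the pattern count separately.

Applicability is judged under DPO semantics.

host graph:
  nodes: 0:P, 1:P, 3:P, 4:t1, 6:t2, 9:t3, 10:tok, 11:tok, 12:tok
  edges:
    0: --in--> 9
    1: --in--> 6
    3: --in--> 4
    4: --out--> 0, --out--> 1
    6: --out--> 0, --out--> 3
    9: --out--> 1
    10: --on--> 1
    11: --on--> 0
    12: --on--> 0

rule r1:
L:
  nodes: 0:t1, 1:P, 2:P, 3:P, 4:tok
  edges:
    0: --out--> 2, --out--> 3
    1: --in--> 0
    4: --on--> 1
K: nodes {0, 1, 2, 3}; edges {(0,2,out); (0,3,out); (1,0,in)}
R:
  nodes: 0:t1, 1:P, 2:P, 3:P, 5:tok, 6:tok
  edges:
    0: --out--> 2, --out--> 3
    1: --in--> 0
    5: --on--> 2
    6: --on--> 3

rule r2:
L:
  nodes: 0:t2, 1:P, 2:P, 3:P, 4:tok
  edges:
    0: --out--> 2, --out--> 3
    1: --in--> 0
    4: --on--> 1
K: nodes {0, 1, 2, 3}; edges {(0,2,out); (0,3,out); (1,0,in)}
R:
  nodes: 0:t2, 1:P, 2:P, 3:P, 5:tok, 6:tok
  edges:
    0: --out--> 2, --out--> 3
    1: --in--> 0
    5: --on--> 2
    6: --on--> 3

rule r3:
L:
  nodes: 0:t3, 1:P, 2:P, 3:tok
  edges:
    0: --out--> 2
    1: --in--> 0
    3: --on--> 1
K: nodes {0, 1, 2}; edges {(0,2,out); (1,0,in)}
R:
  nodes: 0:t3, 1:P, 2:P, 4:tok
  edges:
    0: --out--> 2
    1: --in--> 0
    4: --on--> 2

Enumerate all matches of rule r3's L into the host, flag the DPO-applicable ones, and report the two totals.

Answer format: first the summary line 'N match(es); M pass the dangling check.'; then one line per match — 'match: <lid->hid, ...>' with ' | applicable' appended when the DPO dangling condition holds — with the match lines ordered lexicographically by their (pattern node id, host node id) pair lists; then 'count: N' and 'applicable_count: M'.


2 match(es); 2 pass the dangling check.
match: 0->9, 1->0, 2->1, 3->11 | applicable
match: 0->9, 1->0, 2->1, 3->12 | applicable
count: 2
applicable_count: 2


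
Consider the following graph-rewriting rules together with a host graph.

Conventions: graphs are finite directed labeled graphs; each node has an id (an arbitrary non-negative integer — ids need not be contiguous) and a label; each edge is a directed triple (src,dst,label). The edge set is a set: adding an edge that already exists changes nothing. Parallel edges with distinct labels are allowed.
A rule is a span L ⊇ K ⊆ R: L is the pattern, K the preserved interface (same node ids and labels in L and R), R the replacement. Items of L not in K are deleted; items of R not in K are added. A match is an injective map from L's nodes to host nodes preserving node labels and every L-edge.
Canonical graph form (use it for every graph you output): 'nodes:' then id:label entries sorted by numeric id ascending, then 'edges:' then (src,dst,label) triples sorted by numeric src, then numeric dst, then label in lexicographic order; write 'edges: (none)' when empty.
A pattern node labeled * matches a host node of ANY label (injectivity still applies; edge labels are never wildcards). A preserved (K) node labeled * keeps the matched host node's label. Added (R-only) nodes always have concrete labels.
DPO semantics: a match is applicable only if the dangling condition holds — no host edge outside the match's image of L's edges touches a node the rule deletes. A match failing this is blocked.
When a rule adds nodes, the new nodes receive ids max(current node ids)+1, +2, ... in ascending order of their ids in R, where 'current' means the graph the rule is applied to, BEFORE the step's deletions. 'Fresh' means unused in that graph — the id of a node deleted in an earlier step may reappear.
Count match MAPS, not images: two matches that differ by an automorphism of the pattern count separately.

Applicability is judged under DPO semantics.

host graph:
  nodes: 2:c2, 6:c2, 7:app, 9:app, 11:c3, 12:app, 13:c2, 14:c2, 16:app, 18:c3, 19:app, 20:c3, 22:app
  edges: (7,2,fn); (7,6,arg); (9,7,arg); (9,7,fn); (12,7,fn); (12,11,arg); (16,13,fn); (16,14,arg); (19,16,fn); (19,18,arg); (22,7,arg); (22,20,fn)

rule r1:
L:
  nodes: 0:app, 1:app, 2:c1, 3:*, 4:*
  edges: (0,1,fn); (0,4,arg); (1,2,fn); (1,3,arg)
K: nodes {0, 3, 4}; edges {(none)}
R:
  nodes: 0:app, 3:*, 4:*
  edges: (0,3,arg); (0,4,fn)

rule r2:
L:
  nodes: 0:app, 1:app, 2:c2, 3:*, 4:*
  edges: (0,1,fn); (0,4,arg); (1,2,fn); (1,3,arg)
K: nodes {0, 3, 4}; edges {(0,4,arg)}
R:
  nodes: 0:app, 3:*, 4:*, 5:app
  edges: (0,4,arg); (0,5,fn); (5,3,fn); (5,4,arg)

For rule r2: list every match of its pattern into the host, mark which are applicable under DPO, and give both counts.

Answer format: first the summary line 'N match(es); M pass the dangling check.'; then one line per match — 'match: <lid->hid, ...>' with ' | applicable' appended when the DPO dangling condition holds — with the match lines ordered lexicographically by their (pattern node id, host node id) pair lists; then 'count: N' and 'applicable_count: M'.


2 match(es); 1 pass the dangling check.
match: 0->12, 1->7, 2->2, 3->6, 4->11
match: 0->19, 1->16, 2->13, 3->14, 4->18 | applicable
count: 2
applicable_count: 1


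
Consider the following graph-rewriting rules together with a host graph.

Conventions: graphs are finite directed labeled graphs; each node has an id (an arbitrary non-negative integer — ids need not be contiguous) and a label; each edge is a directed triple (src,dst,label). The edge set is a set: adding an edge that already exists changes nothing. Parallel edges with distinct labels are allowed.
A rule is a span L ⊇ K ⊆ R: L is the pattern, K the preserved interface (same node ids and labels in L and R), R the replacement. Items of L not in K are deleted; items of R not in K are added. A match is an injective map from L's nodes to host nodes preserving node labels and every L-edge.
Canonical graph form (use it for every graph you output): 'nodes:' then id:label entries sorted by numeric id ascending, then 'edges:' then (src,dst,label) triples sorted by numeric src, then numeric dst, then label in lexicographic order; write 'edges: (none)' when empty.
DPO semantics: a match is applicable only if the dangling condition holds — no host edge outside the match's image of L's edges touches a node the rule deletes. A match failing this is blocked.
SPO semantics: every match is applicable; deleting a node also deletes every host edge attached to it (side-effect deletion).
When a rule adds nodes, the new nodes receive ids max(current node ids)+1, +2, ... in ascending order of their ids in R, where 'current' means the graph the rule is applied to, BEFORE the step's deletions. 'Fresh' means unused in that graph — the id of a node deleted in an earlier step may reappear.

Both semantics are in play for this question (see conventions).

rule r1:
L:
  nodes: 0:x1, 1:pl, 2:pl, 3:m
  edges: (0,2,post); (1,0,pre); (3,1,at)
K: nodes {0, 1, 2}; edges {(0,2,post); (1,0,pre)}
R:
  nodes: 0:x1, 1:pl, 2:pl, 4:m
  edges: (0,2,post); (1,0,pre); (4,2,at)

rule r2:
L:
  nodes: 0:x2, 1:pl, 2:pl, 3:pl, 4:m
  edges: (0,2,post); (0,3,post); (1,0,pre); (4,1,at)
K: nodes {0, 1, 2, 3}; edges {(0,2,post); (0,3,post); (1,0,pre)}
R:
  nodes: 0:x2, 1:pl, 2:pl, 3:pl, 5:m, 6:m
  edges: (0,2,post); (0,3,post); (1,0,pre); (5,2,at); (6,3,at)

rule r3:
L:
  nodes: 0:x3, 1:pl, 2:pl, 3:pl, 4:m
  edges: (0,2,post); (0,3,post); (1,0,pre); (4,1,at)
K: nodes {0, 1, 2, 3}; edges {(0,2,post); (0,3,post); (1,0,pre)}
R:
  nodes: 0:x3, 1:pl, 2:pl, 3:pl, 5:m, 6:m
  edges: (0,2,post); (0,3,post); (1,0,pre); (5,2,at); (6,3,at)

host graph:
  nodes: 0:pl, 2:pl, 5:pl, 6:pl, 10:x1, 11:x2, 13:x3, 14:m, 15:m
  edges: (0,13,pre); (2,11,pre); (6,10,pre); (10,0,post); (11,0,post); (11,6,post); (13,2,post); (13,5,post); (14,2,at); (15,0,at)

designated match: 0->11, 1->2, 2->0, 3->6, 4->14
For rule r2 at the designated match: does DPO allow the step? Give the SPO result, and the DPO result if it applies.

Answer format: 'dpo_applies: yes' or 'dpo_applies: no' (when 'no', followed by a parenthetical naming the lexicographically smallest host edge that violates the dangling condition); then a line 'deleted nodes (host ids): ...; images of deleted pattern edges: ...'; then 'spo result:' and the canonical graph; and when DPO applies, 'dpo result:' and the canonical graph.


dpo_applies: yes
deleted nodes (host ids): 14; images of deleted pattern edges: (14,2,at)
spo result:
nodes: 0:pl, 2:pl, 5:pl, 6:pl, 10:x1, 11:x2, 13:x3, 15:m, 16:m, 17:m
edges: (0,13,pre); (2,11,pre); (6,10,pre); (10,0,post); (11,0,post); (11,6,post); (13,2,post); (13,5,post); (15,0,at); (16,0,at); (17,6,at)
dpo result:
nodes: 0:pl, 2:pl, 5:pl, 6:pl, 10:x1, 11:x2, 13:x3, 15:m, 16:m, 17:m
edges: (0,13,pre); (2,11,pre); (6,10,pre); (10,0,post); (11,0,post); (11,6,post); (13,2,post); (13,5,post); (15,0,at); (16,0,at); (17,6,at)
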